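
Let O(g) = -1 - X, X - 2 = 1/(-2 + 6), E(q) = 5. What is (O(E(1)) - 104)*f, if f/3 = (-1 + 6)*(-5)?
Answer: 32175/4 ≈ 8043.8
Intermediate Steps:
X = 9/4 (X = 2 + 1/(-2 + 6) = 2 + 1/4 = 9/4 ≈ 2.2500)
O(g) = -13/4 (O(g) = -1 - 1*9/4 = -1 - 9/4 = -13/4)
f = -75 (f = 3*((-1 + 6)*(-5)) = 3*(5*(-5)) = 3*(-25) = -75)
(O(E(1)) - 104)*f = (-13/4 - 104)*(-75) = -429/4*(-75) = 32175/4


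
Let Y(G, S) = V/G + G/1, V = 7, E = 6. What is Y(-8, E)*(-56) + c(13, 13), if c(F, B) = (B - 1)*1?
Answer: 509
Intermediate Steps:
c(F, B) = -1 + B (c(F, B) = (-1 + B)*1 = -1 + B)
Y(G, S) = G + 7/G (Y(G, S) = 7/G + G/1 = 7/G + G*1 = 7/G + G = G + 7/G)
Y(-8, E)*(-56) + c(13, 13) = (-8 + 7/(-8))*(-56) + (-1 + 13) = (-8 + 7*(-⅛))*(-56) + 12 = (-8 - 7/8)*(-56) + 12 = -71/8*(-56) + 12 = 497 + 12 = 509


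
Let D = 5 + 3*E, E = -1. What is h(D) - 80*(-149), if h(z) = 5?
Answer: 11925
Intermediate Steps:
D = 2 (D = 5 + 3*(-1) = 5 - 3 = 2)
h(D) - 80*(-149) = 5 - 80*(-149) = 5 + 11920 = 11925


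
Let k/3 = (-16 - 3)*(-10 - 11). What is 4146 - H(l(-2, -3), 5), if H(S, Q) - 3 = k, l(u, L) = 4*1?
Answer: 2946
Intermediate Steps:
l(u, L) = 4
k = 1197 (k = 3*((-16 - 3)*(-10 - 11)) = 3*(-19*(-21)) = 3*399 = 1197)
H(S, Q) = 1200 (H(S, Q) = 3 + 1197 = 1200)
4146 - H(l(-2, -3), 5) = 4146 - 1*1200 = 4146 - 1200 = 2946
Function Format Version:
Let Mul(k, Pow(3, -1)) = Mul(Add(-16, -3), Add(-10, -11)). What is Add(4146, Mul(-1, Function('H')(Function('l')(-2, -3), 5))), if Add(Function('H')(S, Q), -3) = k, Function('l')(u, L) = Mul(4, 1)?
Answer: 2946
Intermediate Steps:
Function('l')(u, L) = 4
k = 1197 (k = Mul(3, Mul(Add(-16, -3), Add(-10, -11))) = Mul(3, Mul(-19, -21)) = Mul(3, 399) = 1197)
Function('H')(S, Q) = 1200 (Function('H')(S, Q) = Add(3, 1197) = 1200)
Add(4146, Mul(-1, Function('H')(Function('l')(-2, -3), 5))) = Add(4146, Mul(-1, 1200)) = Add(4146, -1200) = 2946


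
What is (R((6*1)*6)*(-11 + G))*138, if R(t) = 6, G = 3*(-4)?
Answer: -19044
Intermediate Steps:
G = -12
(R((6*1)*6)*(-11 + G))*138 = (6*(-11 - 12))*138 = (6*(-23))*138 = -138*138 = -19044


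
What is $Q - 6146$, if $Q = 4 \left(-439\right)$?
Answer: $-7902$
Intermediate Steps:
$Q = -1756$
$Q - 6146 = -1756 - 6146 = -7902$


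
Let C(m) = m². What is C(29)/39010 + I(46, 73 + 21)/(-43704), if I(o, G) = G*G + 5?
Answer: -51355391/284148840 ≈ -0.18073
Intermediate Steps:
I(o, G) = 5 + G² (I(o, G) = G² + 5 = 5 + G²)
C(29)/39010 + I(46, 73 + 21)/(-43704) = 29²/39010 + (5 + (73 + 21)²)/(-43704) = 841*(1/39010) + (5 + 94²)*(-1/43704) = 841/39010 + (5 + 8836)*(-1/43704) = 841/39010 + 8841*(-1/43704) = 841/39010 - 2947/14568 = -51355391/284148840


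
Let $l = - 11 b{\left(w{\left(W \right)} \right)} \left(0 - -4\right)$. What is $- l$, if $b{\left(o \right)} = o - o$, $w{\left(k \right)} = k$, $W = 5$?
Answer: $0$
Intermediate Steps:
$b{\left(o \right)} = 0$
$l = 0$ ($l = \left(-11\right) 0 \left(0 - -4\right) = 0 \left(0 + 4\right) = 0 \cdot 4 = 0$)
$- l = \left(-1\right) 0 = 0$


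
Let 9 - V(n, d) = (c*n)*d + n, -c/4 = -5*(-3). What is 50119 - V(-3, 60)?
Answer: 60907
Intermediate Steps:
c = -60 (c = -(-20)*(-3) = -4*15 = -60)
V(n, d) = 9 - n + 60*d*n (V(n, d) = 9 - ((-60*n)*d + n) = 9 - (-60*d*n + n) = 9 - (n - 60*d*n) = 9 + (-n + 60*d*n) = 9 - n + 60*d*n)
50119 - V(-3, 60) = 50119 - (9 - 1*(-3) + 60*60*(-3)) = 50119 - (9 + 3 - 10800) = 50119 - 1*(-10788) = 50119 + 10788 = 60907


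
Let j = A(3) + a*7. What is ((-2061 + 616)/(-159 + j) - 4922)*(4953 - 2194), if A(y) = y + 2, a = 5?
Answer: -94824071/7 ≈ -1.3546e+7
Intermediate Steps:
A(y) = 2 + y
j = 40 (j = (2 + 3) + 5*7 = 5 + 35 = 40)
((-2061 + 616)/(-159 + j) - 4922)*(4953 - 2194) = ((-2061 + 616)/(-159 + 40) - 4922)*(4953 - 2194) = (-1445/(-119) - 4922)*2759 = (-1445*(-1/119) - 4922)*2759 = (85/7 - 4922)*2759 = -34369/7*2759 = -94824071/7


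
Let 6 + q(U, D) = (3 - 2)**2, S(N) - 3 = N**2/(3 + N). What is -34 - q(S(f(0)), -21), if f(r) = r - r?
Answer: -29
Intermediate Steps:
f(r) = 0
S(N) = 3 + N**2/(3 + N)
q(U, D) = -5 (q(U, D) = -6 + (3 - 2)**2 = -6 + 1**2 = -6 + 1 = -5)
-34 - q(S(f(0)), -21) = -34 - 1*(-5) = -34 + 5 = -29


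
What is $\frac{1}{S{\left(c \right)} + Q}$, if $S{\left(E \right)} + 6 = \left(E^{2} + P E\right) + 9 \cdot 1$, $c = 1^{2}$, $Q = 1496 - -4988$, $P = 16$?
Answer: $\frac{1}{6504} \approx 0.00015375$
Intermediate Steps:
$Q = 6484$ ($Q = 1496 + 4988 = 6484$)
$c = 1$
$S{\left(E \right)} = 3 + E^{2} + 16 E$ ($S{\left(E \right)} = -6 + \left(\left(E^{2} + 16 E\right) + 9 \cdot 1\right) = -6 + \left(\left(E^{2} + 16 E\right) + 9\right) = -6 + \left(9 + E^{2} + 16 E\right) = 3 + E^{2} + 16 E$)
$\frac{1}{S{\left(c \right)} + Q} = \frac{1}{\left(3 + 1^{2} + 16 \cdot 1\right) + 6484} = \frac{1}{\left(3 + 1 + 16\right) + 6484} = \frac{1}{20 + 6484} = \frac{1}{6504}$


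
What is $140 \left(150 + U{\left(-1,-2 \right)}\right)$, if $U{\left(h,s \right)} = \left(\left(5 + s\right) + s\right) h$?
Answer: $20860$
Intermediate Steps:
$U{\left(h,s \right)} = h \left(5 + 2 s\right)$ ($U{\left(h,s \right)} = \left(5 + 2 s\right) h = h \left(5 + 2 s\right)$)
$140 \left(150 + U{\left(-1,-2 \right)}\right) = 140 \left(150 - \left(5 + 2 \left(-2\right)\right)\right) = 140 \left(150 - \left(5 - 4\right)\right) = 140 \left(150 - 1\right) = 140 \cdot 149 = 20860$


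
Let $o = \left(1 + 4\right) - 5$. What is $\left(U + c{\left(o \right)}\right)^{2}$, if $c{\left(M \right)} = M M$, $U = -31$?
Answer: $961$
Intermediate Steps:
$o = 0$ ($o = 5 - 5 = 0$)
$c{\left(M \right)} = M^{2}$
$\left(U + c{\left(o \right)}\right)^{2} = \left(-31 + 0^{2}\right)^{2} = \left(-31 + 0\right)^{2} = \left(-31\right)^{2} = 961$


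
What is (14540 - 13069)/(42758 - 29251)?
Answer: 1471/13507 ≈ 0.10891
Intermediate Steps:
(14540 - 13069)/(42758 - 29251) = 1471/13507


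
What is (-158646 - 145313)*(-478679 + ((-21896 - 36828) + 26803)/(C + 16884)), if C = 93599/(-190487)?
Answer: 42539899413018970522/292371719 ≈ 1.4550e+11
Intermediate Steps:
C = -8509/17317 (C = 93599*(-1/190487) = -8509/17317 ≈ -0.49137)
(-158646 - 145313)*(-478679 + ((-21896 - 36828) + 26803)/(C + 16884)) = (-158646 - 145313)*(-478679 + ((-21896 - 36828) + 26803)/(-8509/17317 + 16884)) = -303959*(-478679 + (-58724 + 26803)/(292371719/17317)) = -303959*(-478679 - 31921*17317/292371719) = -303959*(-478679 - 552775957/292371719) = -303959*(-139952754855158/292371719) = 42539899413018970522/292371719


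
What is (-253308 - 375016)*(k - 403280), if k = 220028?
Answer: 115141629648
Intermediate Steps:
(-253308 - 375016)*(k - 403280) = (-253308 - 375016)*(220028 - 403280) = -628324*(-183252) = 115141629648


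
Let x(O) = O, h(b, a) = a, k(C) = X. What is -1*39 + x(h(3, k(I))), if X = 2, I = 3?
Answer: -37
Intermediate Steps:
k(C) = 2
-1*39 + x(h(3, k(I))) = -1*39 + 2 = -39 + 2 = -37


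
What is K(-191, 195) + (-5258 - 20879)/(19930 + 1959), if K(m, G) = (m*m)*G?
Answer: 2639217502/371 ≈ 7.1138e+6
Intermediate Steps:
K(m, G) = G*m² (K(m, G) = m²*G = G*m²)
K(-191, 195) + (-5258 - 20879)/(19930 + 1959) = 195*(-191)² + (-5258 - 20879)/(19930 + 1959) = 195*36481 - 26137/21889 = 7113795 - 26137*1/21889 = 7113795 - 443/371 = 2639217502/371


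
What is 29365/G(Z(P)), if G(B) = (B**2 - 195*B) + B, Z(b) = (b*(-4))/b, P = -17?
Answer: 29365/792 ≈ 37.077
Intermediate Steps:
Z(b) = -4 (Z(b) = (-4*b)/b = -4)
G(B) = B**2 - 194*B
29365/G(Z(P)) = 29365/((-4*(-194 - 4))) = 29365/((-4*(-198))) = 29365/792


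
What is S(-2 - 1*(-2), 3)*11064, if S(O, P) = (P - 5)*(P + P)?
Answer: -132768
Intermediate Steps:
S(O, P) = 2*P*(-5 + P) (S(O, P) = (-5 + P)*(2*P) = 2*P*(-5 + P))
S(-2 - 1*(-2), 3)*11064 = (2*3*(-5 + 3))*11064 = (2*3*(-2))*11064 = -12*11064 = -132768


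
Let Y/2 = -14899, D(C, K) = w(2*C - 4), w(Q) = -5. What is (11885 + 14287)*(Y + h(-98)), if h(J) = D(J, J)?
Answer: -780004116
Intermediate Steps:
D(C, K) = -5
Y = -29798 (Y = 2*(-14899) = -29798)
h(J) = -5
(11885 + 14287)*(Y + h(-98)) = (11885 + 14287)*(-29798 - 5) = 26172*(-29803) = -780004116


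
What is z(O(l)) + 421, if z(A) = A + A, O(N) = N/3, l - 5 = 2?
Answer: 1277/3 ≈ 425.67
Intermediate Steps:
l = 7 (l = 5 + 2 = 7)
O(N) = N/3 (O(N) = N*(1/3) = N/3)
z(A) = 2*A
z(O(l)) + 421 = 2*((1/3)*7) + 421 = 2*(7/3) + 421 = 14/3 + 421 = 1277/3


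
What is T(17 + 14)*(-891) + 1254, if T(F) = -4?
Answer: 4818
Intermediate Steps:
T(17 + 14)*(-891) + 1254 = -4*(-891) + 1254 = 3564 + 1254 = 4818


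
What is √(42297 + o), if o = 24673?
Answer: √66970 ≈ 258.79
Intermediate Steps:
√(42297 + o) = √(42297 + 24673) = √66970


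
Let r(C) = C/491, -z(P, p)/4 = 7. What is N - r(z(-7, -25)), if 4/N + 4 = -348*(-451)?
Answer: 1099099/19264876 ≈ 0.057052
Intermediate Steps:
z(P, p) = -28 (z(P, p) = -4*7 = -28)
N = 1/39236 (N = 4/(-4 - 348*(-451)) = 4/(-4 + 156948) = 4/156944 = 4*(1/156944) = 1/39236 ≈ 2.5487e-5)
r(C) = C/491 (r(C) = C*(1/491) = C/491)
N - r(z(-7, -25)) = 1/39236 - (-28)/491 = 1/39236 - 1*(-28/491) = 1/39236 + 28/491 = 1099099/19264876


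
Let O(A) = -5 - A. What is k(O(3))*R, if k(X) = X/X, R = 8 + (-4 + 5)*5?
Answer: 13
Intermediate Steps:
R = 13 (R = 8 + 1*5 = 8 + 5 = 13)
k(X) = 1
k(O(3))*R = 1*13 = 13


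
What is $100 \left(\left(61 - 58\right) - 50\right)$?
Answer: $-4700$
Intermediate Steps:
$100 \left(\left(61 - 58\right) - 50\right) = 100 \left(3 - 50\right) = 100 \left(-47\right) = -4700$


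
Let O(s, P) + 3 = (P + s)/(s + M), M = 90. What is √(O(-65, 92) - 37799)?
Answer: I*√945023/5 ≈ 194.42*I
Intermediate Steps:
O(s, P) = -3 + (P + s)/(90 + s) (O(s, P) = -3 + (P + s)/(s + 90) = -3 + (P + s)/(90 + s))
√(O(-65, 92) - 37799) = √((-270 + 92 - 2*(-65))/(90 - 65) - 37799) = √((-270 + 92 + 130)/25 - 37799) = √((1/25)*(-48) - 37799) = √(-48/25 - 37799) = √(-945023/25) = I*√945023/5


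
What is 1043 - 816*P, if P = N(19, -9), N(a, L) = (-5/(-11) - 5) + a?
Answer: -118271/11 ≈ -10752.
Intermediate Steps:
N(a, L) = -50/11 + a (N(a, L) = (-5*(-1/11) - 5) + a = (5/11 - 5) + a = -50/11 + a)
P = 159/11 (P = -50/11 + 19 = 159/11 ≈ 14.455)
1043 - 816*P = 1043 - 816*159/11 = 1043 - 129744/11 = -118271/11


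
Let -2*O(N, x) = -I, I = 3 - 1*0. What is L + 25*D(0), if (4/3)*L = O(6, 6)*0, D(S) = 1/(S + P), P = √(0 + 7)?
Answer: 25*√7/7 ≈ 9.4491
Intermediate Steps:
P = √7 ≈ 2.6458
I = 3 (I = 3 + 0 = 3)
O(N, x) = 3/2 (O(N, x) = -(-1)*3/2 = -½*(-3) = 3/2)
D(S) = 1/(S + √7)
L = 0 (L = 3*((3/2)*0)/4 = (¾)*0 = 0)
L + 25*D(0) = 0 + 25/(0 + √7) = 0 + 25/(√7) = 0 + 25*(√7/7) = 0 + 25*√7/7 = 25*√7/7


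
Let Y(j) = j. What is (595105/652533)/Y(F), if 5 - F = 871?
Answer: -12145/11532522 ≈ -0.0010531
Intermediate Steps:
F = -866 (F = 5 - 1*871 = 5 - 871 = -866)
(595105/652533)/Y(F) = (595105/652533)/(-866) = (595105*(1/652533))*(-1/866) = (12145/13317)*(-1/866) = -12145/11532522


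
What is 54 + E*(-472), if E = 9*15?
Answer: -63666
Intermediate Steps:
E = 135
54 + E*(-472) = 54 + 135*(-472) = 54 - 63720 = -63666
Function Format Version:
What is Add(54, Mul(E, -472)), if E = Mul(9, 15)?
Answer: -63666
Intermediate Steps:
E = 135
Add(54, Mul(E, -472)) = Add(54, Mul(135, -472)) = Add(54, -63720) = -63666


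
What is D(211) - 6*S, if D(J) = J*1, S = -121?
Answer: 937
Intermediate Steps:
D(J) = J
D(211) - 6*S = 211 - 6*(-121) = 211 - 1*(-726) = 211 + 726 = 937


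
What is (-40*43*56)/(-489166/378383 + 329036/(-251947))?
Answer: 918242271104032/24774553499 ≈ 37064.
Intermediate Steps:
(-40*43*56)/(-489166/378383 + 329036/(-251947)) = (-1720*56)/(-489166*1/378383 + 329036*(-1/251947)) = -96320/(-489166/378383 - 329036/251947) = -96320/(-247745534990/95332461701) = -96320*(-95332461701/247745534990) = 918242271104032/24774553499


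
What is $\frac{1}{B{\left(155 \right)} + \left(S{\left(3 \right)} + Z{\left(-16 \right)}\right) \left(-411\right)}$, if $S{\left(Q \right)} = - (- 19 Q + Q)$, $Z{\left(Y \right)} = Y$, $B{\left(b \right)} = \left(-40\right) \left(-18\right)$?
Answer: $- \frac{1}{14898} \approx -6.7123 \cdot 10^{-5}$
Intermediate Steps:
$B{\left(b \right)} = 720$
$S{\left(Q \right)} = 18 Q$ ($S{\left(Q \right)} = - \left(-18\right) Q = 18 Q$)
$\frac{1}{B{\left(155 \right)} + \left(S{\left(3 \right)} + Z{\left(-16 \right)}\right) \left(-411\right)} = \frac{1}{720 + \left(18 \cdot 3 - 16\right) \left(-411\right)} = \frac{1}{720 + \left(54 - 16\right) \left(-411\right)} = \frac{1}{720 + 38 \left(-411\right)} = \frac{1}{720 - 15618} = \frac{1}{-14898} = - \frac{1}{14898}$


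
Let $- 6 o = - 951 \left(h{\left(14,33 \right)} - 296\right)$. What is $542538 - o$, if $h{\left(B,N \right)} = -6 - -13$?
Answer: $\frac{1176689}{2} \approx 5.8834 \cdot 10^{5}$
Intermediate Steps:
$h{\left(B,N \right)} = 7$ ($h{\left(B,N \right)} = -6 + 13 = 7$)
$o = - \frac{91613}{2}$ ($o = - \frac{\left(-951\right) \left(7 - 296\right)}{6} = - \frac{\left(-951\right) \left(-289\right)}{6} = \left(- \frac{1}{6}\right) 274839 = - \frac{91613}{2} \approx -45807.0$)
$542538 - o = 542538 - - \frac{91613}{2} = 542538 + \frac{91613}{2} = \frac{1176689}{2}$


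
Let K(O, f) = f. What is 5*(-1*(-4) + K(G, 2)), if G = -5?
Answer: 30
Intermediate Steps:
5*(-1*(-4) + K(G, 2)) = 5*(-1*(-4) + 2) = 5*(4 + 2) = 5*6 = 30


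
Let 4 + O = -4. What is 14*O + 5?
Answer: -107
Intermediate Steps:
O = -8 (O = -4 - 4 = -8)
14*O + 5 = 14*(-8) + 5 = -112 + 5 = -107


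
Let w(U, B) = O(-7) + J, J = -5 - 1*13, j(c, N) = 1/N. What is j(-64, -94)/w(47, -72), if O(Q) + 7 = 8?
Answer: 1/1598 ≈ 0.00062578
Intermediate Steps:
O(Q) = 1 (O(Q) = -7 + 8 = 1)
J = -18 (J = -5 - 13 = -18)
w(U, B) = -17 (w(U, B) = 1 - 18 = -17)
j(-64, -94)/w(47, -72) = 1/(-94*(-17)) = -1/94*(-1/17) = 1/1598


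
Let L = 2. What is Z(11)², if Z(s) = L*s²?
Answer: 58564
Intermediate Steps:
Z(s) = 2*s²
Z(11)² = (2*11²)² = (2*121)² = 242² = 58564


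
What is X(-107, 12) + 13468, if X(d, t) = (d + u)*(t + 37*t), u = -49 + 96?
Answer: -13892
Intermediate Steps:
u = 47
X(d, t) = 38*t*(47 + d) (X(d, t) = (d + 47)*(t + 37*t) = (47 + d)*(38*t) = 38*t*(47 + d))
X(-107, 12) + 13468 = 38*12*(47 - 107) + 13468 = 38*12*(-60) + 13468 = -27360 + 13468 = -13892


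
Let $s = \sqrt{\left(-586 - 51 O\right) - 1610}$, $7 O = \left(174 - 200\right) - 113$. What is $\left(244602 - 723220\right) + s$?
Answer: $-478618 + \frac{i \sqrt{57981}}{7} \approx -4.7862 \cdot 10^{5} + 34.399 i$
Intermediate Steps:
$O = - \frac{139}{7}$ ($O = \frac{\left(174 - 200\right) - 113}{7} = \frac{-26 - 113}{7} = \frac{1}{7} \left(-139\right) = - \frac{139}{7} \approx -19.857$)
$s = \frac{i \sqrt{57981}}{7}$ ($s = \sqrt{\left(-586 - - \frac{7089}{7}\right) - 1610} = \sqrt{\left(-586 + \frac{7089}{7}\right) - 1610} = \sqrt{\frac{2987}{7} - 1610} = \sqrt{- \frac{8283}{7}} = \frac{i \sqrt{57981}}{7} \approx 34.399 i$)
$\left(244602 - 723220\right) + s = \left(244602 - 723220\right) + \frac{i \sqrt{57981}}{7} = -478618 + \frac{i \sqrt{57981}}{7}$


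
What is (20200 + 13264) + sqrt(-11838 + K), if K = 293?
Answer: 33464 + I*sqrt(11545) ≈ 33464.0 + 107.45*I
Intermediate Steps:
(20200 + 13264) + sqrt(-11838 + K) = (20200 + 13264) + sqrt(-11838 + 293) = 33464 + sqrt(-11545) = 33464 + I*sqrt(11545)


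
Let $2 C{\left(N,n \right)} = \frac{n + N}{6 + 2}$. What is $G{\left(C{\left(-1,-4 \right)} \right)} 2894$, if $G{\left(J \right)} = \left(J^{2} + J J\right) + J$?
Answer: $- \frac{21705}{64} \approx -339.14$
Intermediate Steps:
$C{\left(N,n \right)} = \frac{N}{16} + \frac{n}{16}$ ($C{\left(N,n \right)} = \frac{\left(n + N\right) \frac{1}{6 + 2}}{2} = \frac{\left(N + n\right) \frac{1}{8}}{2} = \frac{\frac{N}{8} + \frac{n}{8}}{2} = \frac{N}{16} + \frac{n}{16}$)
$G{\left(J \right)} = J + 2 J^{2}$ ($G{\left(J \right)} = \left(J^{2} + J^{2}\right) + J = 2 J^{2} + J = J + 2 J^{2}$)
$G{\left(C{\left(-1,-4 \right)} \right)} 2894 = \left(\frac{1}{16} \left(-1\right) + \frac{1}{16} \left(-4\right)\right) \left(1 + 2 \left(\frac{1}{16} \left(-1\right) + \frac{1}{16} \left(-4\right)\right)\right) 2894 = \left(- \frac{1}{16} - \frac{1}{4}\right) \left(1 + 2 \left(- \frac{1}{16} - \frac{1}{4}\right)\right) 2894 = - \frac{5 \left(1 + 2 \left(- \frac{5}{16}\right)\right)}{16} \cdot 2894 = - \frac{5 \left(1 - \frac{5}{8}\right)}{16} \cdot 2894 = \left(- \frac{5}{16}\right) \frac{3}{8} \cdot 2894 = \left(- \frac{15}{128}\right) 2894 = - \frac{21705}{64}$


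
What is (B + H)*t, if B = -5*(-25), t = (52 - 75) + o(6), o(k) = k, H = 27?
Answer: -2584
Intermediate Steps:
t = -17 (t = (52 - 75) + 6 = -23 + 6 = -17)
B = 125
(B + H)*t = (125 + 27)*(-17) = 152*(-17) = -2584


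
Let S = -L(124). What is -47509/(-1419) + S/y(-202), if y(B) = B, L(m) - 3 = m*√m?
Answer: 872825/26058 + 124*√31/101 ≈ 40.331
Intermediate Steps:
L(m) = 3 + m^(3/2) (L(m) = 3 + m*√m = 3 + m^(3/2))
S = -3 - 248*√31 (S = -(3 + 124^(3/2)) = -(3 + 248*√31) = -3 - 248*√31 ≈ -1383.8)
-47509/(-1419) + S/y(-202) = -47509/(-1419) + (-3 - 248*√31)/(-202) = -47509*(-1/1419) + (-3 - 248*√31)*(-1/202) = 4319/129 + (3/202 + 124*√31/101) = 872825/26058 + 124*√31/101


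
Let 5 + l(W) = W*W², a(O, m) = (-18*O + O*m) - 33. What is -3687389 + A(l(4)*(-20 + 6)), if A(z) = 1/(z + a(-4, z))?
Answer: -9281158112/2517 ≈ -3.6874e+6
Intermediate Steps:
a(O, m) = -33 - 18*O + O*m
l(W) = -5 + W³ (l(W) = -5 + W*W² = -5 + W³)
A(z) = 1/(39 - 3*z) (A(z) = 1/(z + (-33 - 18*(-4) - 4*z)) = 1/(z + (-33 + 72 - 4*z)) = 1/(z + (39 - 4*z)) = 1/(39 - 3*z))
-3687389 + A(l(4)*(-20 + 6)) = -3687389 - 1/(-39 + 3*((-5 + 4³)*(-20 + 6))) = -3687389 - 1/(-39 + 3*((-5 + 64)*(-14))) = -3687389 - 1/(-39 + 3*(59*(-14))) = -3687389 - 1/(-39 + 3*(-826)) = -3687389 - 1/(-39 - 2478) = -3687389 - 1/(-2517) = -3687389 - 1*(-1/2517) = -3687389 + 1/2517 = -9281158112/2517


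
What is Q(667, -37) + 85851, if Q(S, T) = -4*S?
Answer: 83183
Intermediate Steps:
Q(667, -37) + 85851 = -4*667 + 85851 = -2668 + 85851 = 83183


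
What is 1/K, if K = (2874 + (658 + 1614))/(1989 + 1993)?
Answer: 1991/2573 ≈ 0.77380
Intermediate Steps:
K = 2573/1991 (K = (2874 + 2272)/3982 = 5146*(1/3982) = 2573/1991 ≈ 1.2923)
1/K = 1/(2573/1991) = 1991/2573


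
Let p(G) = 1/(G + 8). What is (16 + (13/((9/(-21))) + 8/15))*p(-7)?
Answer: -69/5 ≈ -13.800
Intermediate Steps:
p(G) = 1/(8 + G)
(16 + (13/((9/(-21))) + 8/15))*p(-7) = (16 + (13/((9/(-21))) + 8/15))/(8 - 7) = (16 + (13/((9*(-1/21))) + 8*(1/15)))/1 = (16 + (13/(-3/7) + 8/15))*1 = (16 + (13*(-7/3) + 8/15))*1 = (16 + (-91/3 + 8/15))*1 = (16 - 149/5)*1 = -69/5*1 = -69/5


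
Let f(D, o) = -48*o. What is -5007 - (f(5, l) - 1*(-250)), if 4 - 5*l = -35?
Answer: -24413/5 ≈ -4882.6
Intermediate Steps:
l = 39/5 (l = ⅘ - ⅕*(-35) = ⅘ + 7 = 39/5 ≈ 7.8000)
-5007 - (f(5, l) - 1*(-250)) = -5007 - (-48*39/5 - 1*(-250)) = -5007 - (-1872/5 + 250) = -5007 - 1*(-622/5) = -5007 + 622/5 = -24413/5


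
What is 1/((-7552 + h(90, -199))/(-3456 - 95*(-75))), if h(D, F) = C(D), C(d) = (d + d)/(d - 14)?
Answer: -69711/143443 ≈ -0.48598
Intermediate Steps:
C(d) = 2*d/(-14 + d) (C(d) = (2*d)/(-14 + d) = 2*d/(-14 + d))
h(D, F) = 2*D/(-14 + D)
1/((-7552 + h(90, -199))/(-3456 - 95*(-75))) = 1/((-7552 + 2*90/(-14 + 90))/(-3456 - 95*(-75))) = 1/((-7552 + 2*90/76)/(-3456 + 7125)) = 1/((-7552 + 2*90*(1/76))/3669) = 1/((-7552 + 45/19)*(1/3669)) = 1/(-143443/19*1/3669) = 1/(-143443/69711) = -69711/143443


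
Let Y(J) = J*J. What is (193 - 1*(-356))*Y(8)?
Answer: 35136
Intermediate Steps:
Y(J) = J**2
(193 - 1*(-356))*Y(8) = (193 - 1*(-356))*8**2 = (193 + 356)*64 = 549*64 = 35136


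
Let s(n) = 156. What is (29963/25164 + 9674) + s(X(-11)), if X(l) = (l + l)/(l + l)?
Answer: 247392083/25164 ≈ 9831.2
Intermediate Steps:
X(l) = 1 (X(l) = (2*l)/((2*l)) = (2*l)*(1/(2*l)) = 1)
(29963/25164 + 9674) + s(X(-11)) = (29963/25164 + 9674) + 156 = 243466499/25164 + 156 = 247392083/25164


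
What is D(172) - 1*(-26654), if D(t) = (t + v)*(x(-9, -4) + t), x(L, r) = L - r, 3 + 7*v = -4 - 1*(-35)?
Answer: 56046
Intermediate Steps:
v = 4 (v = -3/7 + (-4 - 1*(-35))/7 = -3/7 + (-4 + 35)/7 = -3/7 + (1/7)*31 = -3/7 + 31/7 = 4)
D(t) = (-5 + t)*(4 + t) (D(t) = (t + 4)*((-9 - 1*(-4)) + t) = (4 + t)*((-9 + 4) + t) = (4 + t)*(-5 + t) = (-5 + t)*(4 + t))
D(172) - 1*(-26654) = (-20 + 172**2 - 1*172) - 1*(-26654) = (-20 + 29584 - 172) + 26654 = 29392 + 26654 = 56046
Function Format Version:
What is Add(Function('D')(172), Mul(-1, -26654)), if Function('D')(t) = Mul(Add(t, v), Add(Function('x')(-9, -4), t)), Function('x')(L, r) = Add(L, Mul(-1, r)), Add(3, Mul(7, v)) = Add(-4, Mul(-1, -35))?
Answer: 56046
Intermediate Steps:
v = 4 (v = Add(Rational(-3, 7), Mul(Rational(1, 7), Add(-4, Mul(-1, -35)))) = Add(Rational(-3, 7), Mul(Rational(1, 7), Add(-4, 35))) = Add(Rational(-3, 7), Mul(Rational(1, 7), 31)) = Add(Rational(-3, 7), Rational(31, 7)) = 4)
Function('D')(t) = Mul(Add(-5, t), Add(4, t)) (Function('D')(t) = Mul(Add(t, 4), Add(Add(-9, Mul(-1, -4)), t)) = Mul(Add(4, t), Add(Add(-9, 4), t)) = Mul(Add(4, t), Add(-5, t)) = Mul(Add(-5, t), Add(4, t)))
Add(Function('D')(172), Mul(-1, -26654)) = Add(Add(-20, Pow(172, 2), Mul(-1, 172)), Mul(-1, -26654)) = Add(Add(-20, 29584, -172), 26654) = Add(29392, 26654) = 56046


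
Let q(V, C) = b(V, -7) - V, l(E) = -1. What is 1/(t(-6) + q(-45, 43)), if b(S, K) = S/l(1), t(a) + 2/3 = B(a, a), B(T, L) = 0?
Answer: 3/268 ≈ 0.011194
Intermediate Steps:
t(a) = -⅔ (t(a) = -⅔ + 0 = -⅔)
b(S, K) = -S (b(S, K) = S/(-1) = S*(-1) = -S)
q(V, C) = -2*V (q(V, C) = -V - V = -2*V)
1/(t(-6) + q(-45, 43)) = 1/(-⅔ - 2*(-45)) = 1/(-⅔ + 90) = 1/(268/3) = 3/268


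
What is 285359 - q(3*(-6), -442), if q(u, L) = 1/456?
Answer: 130123703/456 ≈ 2.8536e+5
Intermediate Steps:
q(u, L) = 1/456
285359 - q(3*(-6), -442) = 285359 - 1*1/456 = 285359 - 1/456 = 130123703/456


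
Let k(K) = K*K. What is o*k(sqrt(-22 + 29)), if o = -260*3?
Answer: -5460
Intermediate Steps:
o = -780
k(K) = K**2
o*k(sqrt(-22 + 29)) = -780*(sqrt(-22 + 29))**2 = -780*(sqrt(7))**2 = -780*7 = -5460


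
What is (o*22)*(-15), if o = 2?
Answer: -660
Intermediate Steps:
(o*22)*(-15) = (2*22)*(-15) = 44*(-15) = -660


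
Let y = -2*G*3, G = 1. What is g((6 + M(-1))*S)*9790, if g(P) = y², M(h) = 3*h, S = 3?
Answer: 352440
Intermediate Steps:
y = -6 (y = -2*1*3 = -2*3 = -6)
g(P) = 36 (g(P) = (-6)² = 36)
g((6 + M(-1))*S)*9790 = 36*9790 = 352440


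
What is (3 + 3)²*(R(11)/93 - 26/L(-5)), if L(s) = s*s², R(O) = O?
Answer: 45516/3875 ≈ 11.746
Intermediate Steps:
L(s) = s³
(3 + 3)²*(R(11)/93 - 26/L(-5)) = (3 + 3)²*(11/93 - 26/((-5)³)) = 6²*(11*(1/93) - 26/(-125)) = 36*(11/93 - 26*(-1/125)) = 36*(11/93 + 26/125) = 36*(3793/11625) = 45516/3875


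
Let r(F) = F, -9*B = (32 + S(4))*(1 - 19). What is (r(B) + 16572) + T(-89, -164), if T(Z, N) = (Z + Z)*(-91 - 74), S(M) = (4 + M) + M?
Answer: 46030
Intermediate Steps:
S(M) = 4 + 2*M
B = 88 (B = -(32 + (4 + 2*4))*(1 - 19)/9 = -(32 + (4 + 8))*(-18)/9 = -(32 + 12)*(-18)/9 = -44*(-18)/9 = -⅑*(-792) = 88)
T(Z, N) = -330*Z (T(Z, N) = (2*Z)*(-165) = -330*Z)
(r(B) + 16572) + T(-89, -164) = (88 + 16572) - 330*(-89) = 16660 + 29370 = 46030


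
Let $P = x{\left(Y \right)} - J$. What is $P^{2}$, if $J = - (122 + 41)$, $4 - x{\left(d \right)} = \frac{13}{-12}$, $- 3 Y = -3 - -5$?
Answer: $\frac{4068289}{144} \approx 28252.0$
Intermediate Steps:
$Y = - \frac{2}{3}$ ($Y = - \frac{-3 - -5}{3} = - \frac{-3 + 5}{3} = \left(- \frac{1}{3}\right) 2 = - \frac{2}{3} \approx -0.66667$)
$x{\left(d \right)} = \frac{61}{12}$ ($x{\left(d \right)} = 4 - \frac{13}{-12} = 4 - 13 \left(- \frac{1}{12}\right) = 4 - - \frac{13}{12} = 4 + \frac{13}{12} = \frac{61}{12}$)
$J = -163$ ($J = \left(-1\right) 163 = -163$)
$P = \frac{2017}{12}$ ($P = \frac{61}{12} - -163 = \frac{61}{12} + 163 = \frac{2017}{12} \approx 168.08$)
$P^{2} = \left(\frac{2017}{12}\right)^{2} = \frac{4068289}{144}$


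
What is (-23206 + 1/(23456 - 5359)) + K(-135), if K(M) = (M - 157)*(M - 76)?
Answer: 695033383/18097 ≈ 38406.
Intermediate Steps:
K(M) = (-157 + M)*(-76 + M)
(-23206 + 1/(23456 - 5359)) + K(-135) = (-23206 + 1/(23456 - 5359)) + (11932 + (-135)**2 - 233*(-135)) = (-23206 + 1/18097) + (11932 + 18225 + 31455) = (-23206 + 1/18097) + 61612 = -419958981/18097 + 61612 = 695033383/18097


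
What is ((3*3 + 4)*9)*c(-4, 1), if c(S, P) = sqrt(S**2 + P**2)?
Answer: 117*sqrt(17) ≈ 482.40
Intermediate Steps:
c(S, P) = sqrt(P**2 + S**2)
((3*3 + 4)*9)*c(-4, 1) = ((3*3 + 4)*9)*sqrt(1**2 + (-4)**2) = ((9 + 4)*9)*sqrt(1 + 16) = (13*9)*sqrt(17) = 117*sqrt(17)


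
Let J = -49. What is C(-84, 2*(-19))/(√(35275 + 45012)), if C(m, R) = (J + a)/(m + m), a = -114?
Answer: 163*√80287/13488216 ≈ 0.0034242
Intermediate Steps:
C(m, R) = -163/(2*m) (C(m, R) = (-49 - 114)/(m + m) = -163*1/(2*m) = -163/(2*m))
C(-84, 2*(-19))/(√(35275 + 45012)) = (-163/2/(-84))/(√(35275 + 45012)) = (-163/2*(-1/84))/(√80287) = 163*(√80287/80287)/168 = 163*√80287/13488216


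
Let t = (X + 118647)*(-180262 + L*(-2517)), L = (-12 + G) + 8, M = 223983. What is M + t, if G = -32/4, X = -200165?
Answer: 12232652027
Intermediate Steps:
G = -8 (G = -32*¼ = -8)
L = -12 (L = (-12 - 8) + 8 = -20 + 8 = -12)
t = 12232428044 (t = (-200165 + 118647)*(-180262 - 12*(-2517)) = -81518*(-180262 + 30204) = -81518*(-150058) = 12232428044)
M + t = 223983 + 12232428044 = 12232652027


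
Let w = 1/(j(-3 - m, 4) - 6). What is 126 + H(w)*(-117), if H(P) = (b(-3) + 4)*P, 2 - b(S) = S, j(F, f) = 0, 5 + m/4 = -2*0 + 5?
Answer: 603/2 ≈ 301.50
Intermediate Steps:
m = 0 (m = -20 + 4*(-2*0 + 5) = -20 + 4*(0 + 5) = -20 + 4*5 = -20 + 20 = 0)
w = -⅙ (w = 1/(0 - 6) = 1/(-6) = -⅙ ≈ -0.16667)
b(S) = 2 - S
H(P) = 9*P (H(P) = ((2 - 1*(-3)) + 4)*P = ((2 + 3) + 4)*P = (5 + 4)*P = 9*P)
126 + H(w)*(-117) = 126 + (9*(-⅙))*(-117) = 126 - 3/2*(-117) = 126 + 351/2 = 603/2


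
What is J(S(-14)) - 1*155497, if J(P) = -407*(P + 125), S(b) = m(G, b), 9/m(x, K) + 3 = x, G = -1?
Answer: -821825/4 ≈ -2.0546e+5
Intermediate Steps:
m(x, K) = 9/(-3 + x)
S(b) = -9/4 (S(b) = 9/(-3 - 1) = 9/(-4) = 9*(-¼) = -9/4)
J(P) = -50875 - 407*P (J(P) = -407*(125 + P) = -50875 - 407*P)
J(S(-14)) - 1*155497 = (-50875 - 407*(-9/4)) - 1*155497 = (-50875 + 3663/4) - 155497 = -199837/4 - 155497 = -821825/4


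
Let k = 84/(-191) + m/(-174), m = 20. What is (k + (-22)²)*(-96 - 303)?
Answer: -1068443530/5539 ≈ -1.9289e+5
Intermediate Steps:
k = -9218/16617 (k = 84/(-191) + 20/(-174) = 84*(-1/191) + 20*(-1/174) = -84/191 - 10/87 = -9218/16617 ≈ -0.55473)
(k + (-22)²)*(-96 - 303) = (-9218/16617 + (-22)²)*(-96 - 303) = (-9218/16617 + 484)*(-399) = (8033410/16617)*(-399) = -1068443530/5539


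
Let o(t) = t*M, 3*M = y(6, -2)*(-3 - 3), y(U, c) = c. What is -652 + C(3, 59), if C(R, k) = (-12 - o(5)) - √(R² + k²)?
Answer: -684 - √3490 ≈ -743.08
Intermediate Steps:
M = 4 (M = (-2*(-3 - 3))/3 = (-2*(-6))/3 = (⅓)*12 = 4)
o(t) = 4*t (o(t) = t*4 = 4*t)
C(R, k) = -32 - √(R² + k²) (C(R, k) = (-12 - 4*5) - √(R² + k²) = (-12 - 1*20) - √(R² + k²) = (-12 - 20) - √(R² + k²) = -32 - √(R² + k²))
-652 + C(3, 59) = -652 + (-32 - √(3² + 59²)) = -652 + (-32 - √(9 + 3481)) = -652 + (-32 - √3490) = -684 - √3490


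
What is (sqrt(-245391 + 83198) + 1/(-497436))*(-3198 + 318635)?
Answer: -315437/497436 + 315437*I*sqrt(162193) ≈ -0.63413 + 1.2704e+8*I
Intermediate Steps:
(sqrt(-245391 + 83198) + 1/(-497436))*(-3198 + 318635) = (sqrt(-162193) - 1/497436)*315437 = (I*sqrt(162193) - 1/497436)*315437 = (-1/497436 + I*sqrt(162193))*315437 = -315437/497436 + 315437*I*sqrt(162193)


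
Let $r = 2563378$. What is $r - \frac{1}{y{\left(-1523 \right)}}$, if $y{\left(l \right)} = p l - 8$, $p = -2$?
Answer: $\frac{7787542363}{3038} \approx 2.5634 \cdot 10^{6}$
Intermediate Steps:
$y{\left(l \right)} = -8 - 2 l$ ($y{\left(l \right)} = - 2 l - 8 = -8 - 2 l$)
$r - \frac{1}{y{\left(-1523 \right)}} = 2563378 - \frac{1}{-8 - -3046} = 2563378 - \frac{1}{-8 + 3046} = 2563378 - \frac{1}{3038} = \frac{7787542363}{3038}$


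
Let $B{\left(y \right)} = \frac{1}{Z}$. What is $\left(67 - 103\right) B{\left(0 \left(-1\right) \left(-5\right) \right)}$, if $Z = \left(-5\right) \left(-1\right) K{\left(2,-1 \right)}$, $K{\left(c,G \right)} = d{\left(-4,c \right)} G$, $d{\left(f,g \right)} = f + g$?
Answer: $- \frac{18}{5} \approx -3.6$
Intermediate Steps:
$K{\left(c,G \right)} = G \left(-4 + c\right)$ ($K{\left(c,G \right)} = \left(-4 + c\right) G = G \left(-4 + c\right)$)
$Z = 10$ ($Z = \left(-5\right) \left(-1\right) \left(- (-4 + 2)\right) = 5 \left(\left(-1\right) \left(-2\right)\right) = 5 \cdot 2 = 10$)
$B{\left(y \right)} = \frac{1}{10}$
$\left(67 - 103\right) B{\left(0 \left(-1\right) \left(-5\right) \right)} = \left(67 - 103\right) \frac{1}{10} = \left(-36\right) \frac{1}{10} = - \frac{18}{5}$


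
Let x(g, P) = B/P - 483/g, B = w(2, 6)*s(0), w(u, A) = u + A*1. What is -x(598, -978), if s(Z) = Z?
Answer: 21/26 ≈ 0.80769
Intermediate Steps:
w(u, A) = A + u (w(u, A) = u + A = A + u)
B = 0 (B = (6 + 2)*0 = 8*0 = 0)
x(g, P) = -483/g (x(g, P) = 0/P - 483/g = 0 - 483/g = -483/g)
-x(598, -978) = -(-483)/598 = -1*(-21/26) = 21/26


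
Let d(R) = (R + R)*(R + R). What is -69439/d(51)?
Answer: -69439/10404 ≈ -6.6743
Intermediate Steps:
d(R) = 4*R² (d(R) = (2*R)*(2*R) = 4*R²)
-69439/d(51) = -69439/(4*51²) = -69439/(4*2601) = -69439/10404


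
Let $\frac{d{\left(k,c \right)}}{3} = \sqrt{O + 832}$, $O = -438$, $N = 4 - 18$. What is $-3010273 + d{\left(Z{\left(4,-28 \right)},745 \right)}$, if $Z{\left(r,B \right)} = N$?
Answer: $-3010273 + 3 \sqrt{394} \approx -3.0102 \cdot 10^{6}$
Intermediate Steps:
$N = -14$
$Z{\left(r,B \right)} = -14$
$d{\left(k,c \right)} = 3 \sqrt{394}$ ($d{\left(k,c \right)} = 3 \sqrt{-438 + 832} = 3 \sqrt{394}$)
$-3010273 + d{\left(Z{\left(4,-28 \right)},745 \right)} = -3010273 + 3 \sqrt{394}$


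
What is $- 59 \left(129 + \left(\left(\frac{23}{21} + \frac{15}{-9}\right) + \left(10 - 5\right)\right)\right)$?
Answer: $- \frac{55106}{7} \approx -7872.3$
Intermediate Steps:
$- 59 \left(129 + \left(\left(\frac{23}{21} + \frac{15}{-9}\right) + \left(10 - 5\right)\right)\right) = - 59 \left(129 + \left(\left(23 \cdot \frac{1}{21} + 15 \left(- \frac{1}{9}\right)\right) + 5\right)\right) = - 59 \left(129 + \left(\left(\frac{23}{21} - \frac{5}{3}\right) + 5\right)\right) = - 59 \left(129 + \left(- \frac{4}{7} + 5\right)\right) = - 59 \left(129 + \frac{31}{7}\right) = \left(-59\right) \frac{934}{7} = - \frac{55106}{7}$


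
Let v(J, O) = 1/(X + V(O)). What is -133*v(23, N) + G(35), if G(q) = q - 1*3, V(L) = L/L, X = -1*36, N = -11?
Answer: 179/5 ≈ 35.800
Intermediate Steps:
X = -36
V(L) = 1
G(q) = -3 + q (G(q) = q - 3 = -3 + q)
v(J, O) = -1/35 (v(J, O) = 1/(-36 + 1) = 1/(-35) = -1/35)
-133*v(23, N) + G(35) = -133*(-1/35) + (-3 + 35) = 19/5 + 32 = 179/5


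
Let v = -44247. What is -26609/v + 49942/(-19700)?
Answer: -842793187/435832950 ≈ -1.9338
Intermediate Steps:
-26609/v + 49942/(-19700) = -26609/(-44247) + 49942/(-19700) = -26609*(-1/44247) + 49942*(-1/19700) = 26609/44247 - 24971/9850 = -842793187/435832950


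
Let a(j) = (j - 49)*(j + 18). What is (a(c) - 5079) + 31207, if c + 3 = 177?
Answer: 50128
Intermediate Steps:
c = 174 (c = -3 + 177 = 174)
a(j) = (-49 + j)*(18 + j)
(a(c) - 5079) + 31207 = ((-882 + 174² - 31*174) - 5079) + 31207 = ((-882 + 30276 - 5394) - 5079) + 31207 = (24000 - 5079) + 31207 = 18921 + 31207 = 50128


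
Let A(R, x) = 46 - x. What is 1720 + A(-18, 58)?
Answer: 1708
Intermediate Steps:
1720 + A(-18, 58) = 1720 + (46 - 1*58) = 1720 + (46 - 58) = 1720 - 12 = 1708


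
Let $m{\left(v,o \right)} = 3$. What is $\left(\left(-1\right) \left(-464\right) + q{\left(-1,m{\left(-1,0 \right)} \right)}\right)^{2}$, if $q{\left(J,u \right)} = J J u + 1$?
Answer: $219024$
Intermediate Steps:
$q{\left(J,u \right)} = 1 + u J^{2}$ ($q{\left(J,u \right)} = J^{2} u + 1 = u J^{2} + 1 = 1 + u J^{2}$)
$\left(\left(-1\right) \left(-464\right) + q{\left(-1,m{\left(-1,0 \right)} \right)}\right)^{2} = \left(\left(-1\right) \left(-464\right) + \left(1 + 3 \left(-1\right)^{2}\right)\right)^{2} = \left(464 + \left(1 + 3 \cdot 1\right)\right)^{2} = \left(464 + \left(1 + 3\right)\right)^{2} = \left(464 + 4\right)^{2} = 468^{2} = 219024$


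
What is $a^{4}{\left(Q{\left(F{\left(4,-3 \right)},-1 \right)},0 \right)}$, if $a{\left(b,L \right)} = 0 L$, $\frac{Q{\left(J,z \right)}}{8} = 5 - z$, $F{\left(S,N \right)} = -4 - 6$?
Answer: $0$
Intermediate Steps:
$F{\left(S,N \right)} = -10$ ($F{\left(S,N \right)} = -4 - 6 = -10$)
$Q{\left(J,z \right)} = 40 - 8 z$ ($Q{\left(J,z \right)} = 8 \left(5 - z\right) = 40 - 8 z$)
$a{\left(b,L \right)} = 0$
$a^{4}{\left(Q{\left(F{\left(4,-3 \right)},-1 \right)},0 \right)} = 0^{4} = 0$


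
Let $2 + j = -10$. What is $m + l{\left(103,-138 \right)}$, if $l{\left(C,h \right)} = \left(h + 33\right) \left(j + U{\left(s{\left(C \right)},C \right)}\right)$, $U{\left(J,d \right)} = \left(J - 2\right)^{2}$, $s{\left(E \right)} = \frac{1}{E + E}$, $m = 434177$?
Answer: $\frac{18460467827}{42436} \approx 4.3502 \cdot 10^{5}$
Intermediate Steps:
$j = -12$ ($j = -2 - 10 = -12$)
$s{\left(E \right)} = \frac{1}{2 E}$
$U{\left(J,d \right)} = \left(-2 + J\right)^{2}$
$l{\left(C,h \right)} = \left(-12 + \left(-2 + \frac{1}{2 C}\right)^{2}\right) \left(33 + h\right)$ ($l{\left(C,h \right)} = \left(h + 33\right) \left(-12 + \left(-2 + \frac{1}{2 C}\right)^{2}\right) = \left(33 + h\right) \left(-12 + \left(-2 + \frac{1}{2 C}\right)^{2}\right) = \left(-12 + \left(-2 + \frac{1}{2 C}\right)^{2}\right) \left(33 + h\right)$)
$m + l{\left(103,-138 \right)} = 434177 - \left(-840 - \frac{210}{103} + \frac{105}{42436}\right) = 434177 + \left(-264 - \frac{66}{103} + 1104 + \frac{33}{4} \cdot \frac{1}{10609} - \left(-276\right) \frac{1}{103} + \frac{1}{4} \left(-138\right) \frac{1}{10609}\right) = 434177 + \left(-264 - \frac{66}{103} + 1104 + \frac{33}{42436} + \frac{276}{103} - \frac{69}{21218}\right) = 434177 + \frac{35732655}{42436} = \frac{18460467827}{42436}$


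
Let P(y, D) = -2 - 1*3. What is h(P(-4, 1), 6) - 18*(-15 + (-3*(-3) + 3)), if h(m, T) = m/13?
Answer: 697/13 ≈ 53.615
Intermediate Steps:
P(y, D) = -5 (P(y, D) = -2 - 3 = -5)
h(m, T) = m/13 (h(m, T) = m*(1/13) = m/13)
h(P(-4, 1), 6) - 18*(-15 + (-3*(-3) + 3)) = (1/13)*(-5) - 18*(-15 + (-3*(-3) + 3)) = -5/13 - 18*(-15 + (9 + 3)) = -5/13 - 18*(-15 + 12) = -5/13 - 18*(-3) = -5/13 + 54 = 697/13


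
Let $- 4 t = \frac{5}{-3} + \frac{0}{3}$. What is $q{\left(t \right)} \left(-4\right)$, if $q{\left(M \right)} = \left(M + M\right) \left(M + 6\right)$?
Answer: $- \frac{385}{18} \approx -21.389$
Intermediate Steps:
$t = \frac{5}{12}$ ($t = - \frac{\frac{5}{-3} + \frac{0}{3}}{4} = - \frac{5 \left(- \frac{1}{3}\right) + 0 \cdot \frac{1}{3}}{4} = - \frac{- \frac{5}{3} + 0}{4} = \left(- \frac{1}{4}\right) \left(- \frac{5}{3}\right) = \frac{5}{12} \approx 0.41667$)
$q{\left(M \right)} = 2 M \left(6 + M\right)$
$q{\left(t \right)} \left(-4\right) = 2 \cdot \frac{5}{12} \left(6 + \frac{5}{12}\right) \left(-4\right) = 2 \cdot \frac{5}{12} \cdot \frac{77}{12} \left(-4\right) = \frac{385}{72} \left(-4\right) = - \frac{385}{18}$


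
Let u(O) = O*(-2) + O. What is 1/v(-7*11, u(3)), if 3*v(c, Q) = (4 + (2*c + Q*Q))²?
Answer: 1/6627 ≈ 0.00015090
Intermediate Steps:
u(O) = -O (u(O) = -2*O + O = -O)
v(c, Q) = (4 + Q² + 2*c)²/3 (v(c, Q) = (4 + (2*c + Q*Q))²/3 = (4 + (2*c + Q²))²/3 = (4 + (Q² + 2*c))²/3 = (4 + Q² + 2*c)²/3)
1/v(-7*11, u(3)) = 1/((4 + (-1*3)² + 2*(-7*11))²/3) = 1/((4 + (-3)² + 2*(-77))²/3) = 1/((4 + 9 - 154)²/3) = 1/((⅓)*(-141)²) = 1/((⅓)*19881) = 1/6627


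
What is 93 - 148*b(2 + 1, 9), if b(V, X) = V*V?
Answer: -1239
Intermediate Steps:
b(V, X) = V²
93 - 148*b(2 + 1, 9) = 93 - 148*(2 + 1)² = 93 - 148*3² = 93 - 148*9 = 93 - 1332 = -1239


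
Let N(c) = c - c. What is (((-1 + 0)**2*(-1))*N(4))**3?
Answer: 0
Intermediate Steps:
N(c) = 0
(((-1 + 0)**2*(-1))*N(4))**3 = (((-1 + 0)**2*(-1))*0)**3 = (((-1)**2*(-1))*0)**3 = ((1*(-1))*0)**3 = (-1*0)**3 = 0**3 = 0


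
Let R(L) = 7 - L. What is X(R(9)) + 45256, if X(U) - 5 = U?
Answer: 45259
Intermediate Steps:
X(U) = 5 + U
X(R(9)) + 45256 = (5 + (7 - 1*9)) + 45256 = (5 + (7 - 9)) + 45256 = (5 - 2) + 45256 = 3 + 45256 = 45259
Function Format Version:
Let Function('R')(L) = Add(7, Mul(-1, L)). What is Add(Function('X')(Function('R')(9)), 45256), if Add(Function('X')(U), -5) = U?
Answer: 45259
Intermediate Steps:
Function('X')(U) = Add(5, U)
Add(Function('X')(Function('R')(9)), 45256) = Add(Add(5, Add(7, Mul(-1, 9))), 45256) = Add(Add(5, Add(7, -9)), 45256) = Add(Add(5, -2), 45256) = Add(3, 45256) = 45259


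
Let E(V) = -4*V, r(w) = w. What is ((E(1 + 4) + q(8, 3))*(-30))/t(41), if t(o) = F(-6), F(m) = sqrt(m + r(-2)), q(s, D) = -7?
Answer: -405*I*sqrt(2)/2 ≈ -286.38*I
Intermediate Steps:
F(m) = sqrt(-2 + m) (F(m) = sqrt(m - 2) = sqrt(-2 + m))
t(o) = 2*I*sqrt(2) (t(o) = sqrt(-2 - 6) = sqrt(-8) = 2*I*sqrt(2))
((E(1 + 4) + q(8, 3))*(-30))/t(41) = ((-4*(1 + 4) - 7)*(-30))/((2*I*sqrt(2))) = ((-4*5 - 7)*(-30))*(-I*sqrt(2)/4) = ((-20 - 7)*(-30))*(-I*sqrt(2)/4) = (-27*(-30))*(-I*sqrt(2)/4) = 810*(-I*sqrt(2)/4) = -405*I*sqrt(2)/2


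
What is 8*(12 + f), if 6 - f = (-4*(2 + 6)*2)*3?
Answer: 1680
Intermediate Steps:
f = 198 (f = 6 - -4*(2 + 6)*2*3 = 6 - -4*8*2*3 = 6 - (-32*2)*3 = 6 - (-64)*3 = 6 - 1*(-192) = 6 + 192 = 198)
8*(12 + f) = 8*(12 + 198) = 8*210 = 1680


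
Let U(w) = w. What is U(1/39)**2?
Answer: 1/1521 ≈ 0.00065746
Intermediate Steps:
U(1/39)**2 = (1/39)**2 = 1/1521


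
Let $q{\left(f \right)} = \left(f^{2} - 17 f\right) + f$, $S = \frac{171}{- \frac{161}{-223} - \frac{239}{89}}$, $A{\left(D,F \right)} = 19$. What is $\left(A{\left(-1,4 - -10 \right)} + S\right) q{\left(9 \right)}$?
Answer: $\frac{167167035}{38968} \approx 4289.9$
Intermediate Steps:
$S = - \frac{3393837}{38968}$ ($S = \frac{171}{\left(-161\right) \left(- \frac{1}{223}\right) - \frac{239}{89}} = \frac{171}{\frac{161}{223} - \frac{239}{89}} = \frac{171}{- \frac{38968}{19847}} = 171 \left(- \frac{19847}{38968}\right) = - \frac{3393837}{38968} \approx -87.093$)
$q{\left(f \right)} = f^{2} - 16 f$
$\left(A{\left(-1,4 - -10 \right)} + S\right) q{\left(9 \right)} = \left(19 - \frac{3393837}{38968}\right) 9 \left(-16 + 9\right) = - \frac{2653445 \cdot 9 \left(-7\right)}{38968} = \left(- \frac{2653445}{38968}\right) \left(-63\right) = \frac{167167035}{38968}$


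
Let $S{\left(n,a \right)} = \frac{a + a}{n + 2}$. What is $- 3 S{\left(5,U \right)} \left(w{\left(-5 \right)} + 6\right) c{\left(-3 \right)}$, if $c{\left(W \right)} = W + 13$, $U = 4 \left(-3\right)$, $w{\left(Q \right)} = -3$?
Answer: $\frac{2160}{7} \approx 308.57$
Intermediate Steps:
$U = -12$
$S{\left(n,a \right)} = \frac{2 a}{2 + n}$
$c{\left(W \right)} = 13 + W$
$- 3 S{\left(5,U \right)} \left(w{\left(-5 \right)} + 6\right) c{\left(-3 \right)} = - 3 \cdot 2 \left(-12\right) \frac{1}{2 + 5} \left(-3 + 6\right) \left(13 - 3\right) = - 3 \cdot 2 \left(-12\right) \frac{1}{7} \cdot 3 \cdot 10 = - 3 \left(\left(- \frac{24}{7}\right) 3\right) 10 = \left(-3\right) \left(- \frac{72}{7}\right) 10 = \frac{216}{7} \cdot 10 = \frac{2160}{7}$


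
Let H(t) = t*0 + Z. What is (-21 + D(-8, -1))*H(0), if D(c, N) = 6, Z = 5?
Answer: -75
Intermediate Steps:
H(t) = 5 (H(t) = t*0 + 5 = 0 + 5 = 5)
(-21 + D(-8, -1))*H(0) = (-21 + 6)*5 = -15*5 = -75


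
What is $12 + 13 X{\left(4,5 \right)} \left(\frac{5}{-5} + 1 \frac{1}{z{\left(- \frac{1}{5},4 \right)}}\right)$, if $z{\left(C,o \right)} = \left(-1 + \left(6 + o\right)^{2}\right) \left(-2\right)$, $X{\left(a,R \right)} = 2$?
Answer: $- \frac{1399}{99} \approx -14.131$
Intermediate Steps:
$z{\left(C,o \right)} = 2 - 2 \left(6 + o\right)^{2}$
$12 + 13 X{\left(4,5 \right)} \left(\frac{5}{-5} + 1 \frac{1}{z{\left(- \frac{1}{5},4 \right)}}\right) = 12 + 13 \cdot 2 \left(\frac{5}{-5} + 1 \frac{1}{2 - 2 \left(6 + 4\right)^{2}}\right) = 12 + 13 \cdot 2 \left(5 \left(- \frac{1}{5}\right) + 1 \frac{1}{2 - 2 \cdot 10^{2}}\right) = 12 + 13 \cdot 2 \left(-1 + 1 \frac{1}{2 - 200}\right) = 12 + 13 \cdot 2 \left(-1 + 1 \frac{1}{-198}\right) = 12 + 13 \cdot 2 \left(-1 + 1 \left(- \frac{1}{198}\right)\right) = 12 + 13 \cdot 2 \left(-1 - \frac{1}{198}\right) = 12 + 13 \cdot 2 \left(- \frac{199}{198}\right) = 12 + 13 \left(- \frac{199}{99}\right) = 12 - \frac{2587}{99} = - \frac{1399}{99}$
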